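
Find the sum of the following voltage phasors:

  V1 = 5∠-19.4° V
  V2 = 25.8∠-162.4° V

Step 1 — Convert each phasor to rectangular form:
  V1 = 5·(cos(-19.4°) + j·sin(-19.4°)) = 4.716 - j1.661 V
  V2 = 25.8·(cos(-162.4°) + j·sin(-162.4°)) = -24.59 - j7.801 V
Step 2 — Sum components: V_total = -19.88 - j9.462 V.
Step 3 — Convert to polar: |V_total| = 22.01 V, ∠V_total = -154.5°.

V_total = 22.01∠-154.5° V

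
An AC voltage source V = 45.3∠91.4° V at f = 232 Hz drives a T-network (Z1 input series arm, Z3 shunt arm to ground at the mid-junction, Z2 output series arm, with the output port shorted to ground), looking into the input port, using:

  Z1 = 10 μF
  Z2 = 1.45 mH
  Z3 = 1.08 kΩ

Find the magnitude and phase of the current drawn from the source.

Step 1 — Angular frequency: ω = 2π·f = 2π·232 = 1458 rad/s.
Step 2 — Component impedances:
  Z1: Z = 1/(jωC) = -j/(ω·C) = 0 - j68.6 Ω
  Z2: Z = jωL = j·1458·0.00145 = 0 + j2.114 Ω
  Z3: Z = R = 1080 Ω
Step 3 — With the output port shorted to ground, the output series arm Z2 runs from the junction to ground; the shunt arm Z3 also runs from the junction to ground. They appear in parallel: Z3 || Z2 = 0.004137 + j2.114 Ω.
Step 4 — Series with input arm Z1: Z_in = Z1 + (Z3 || Z2) = 0.004137 - j66.49 Ω = 66.49∠-90.0° Ω.
Step 5 — Source phasor: V = 45.3∠91.4° V = -1.107 + j45.29 V.
Step 6 — Ohm's law: I = V / Z_total = (-1.107 + j45.29) / (0.004137 - j66.49) = -0.6811 - j0.0166 A.
Step 7 — Convert to polar: |I| = 0.6813 A, ∠I = -178.6°.

I = 0.6813∠-178.6° A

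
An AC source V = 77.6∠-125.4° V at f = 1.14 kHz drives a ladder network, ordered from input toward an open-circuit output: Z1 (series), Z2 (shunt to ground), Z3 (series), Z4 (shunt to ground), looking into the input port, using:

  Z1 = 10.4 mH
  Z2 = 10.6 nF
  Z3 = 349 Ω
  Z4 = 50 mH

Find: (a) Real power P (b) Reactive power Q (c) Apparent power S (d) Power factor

Step 1 — Angular frequency: ω = 2π·f = 2π·1140 = 7163 rad/s.
Step 2 — Component impedances:
  Z1: Z = jωL = j·7163·0.0104 = 0 + j74.49 Ω
  Z2: Z = 1/(jωC) = -j/(ω·C) = 0 - j1.317e+04 Ω
  Z3: Z = R = 349 Ω
  Z4: Z = jωL = j·7163·0.05 = 0 + j358.1 Ω
Step 3 — Ladder network (open output): work backward from the far end, alternating series and parallel combinations. Z_in = 368.5 + j432.6 Ω = 568.3∠49.6° Ω.
Step 4 — Source phasor: V = 77.6∠-125.4° V = -44.95 - j63.25 V.
Step 5 — Current: I = V / Z = -0.136 - j0.01196 A = 0.1366∠-175.0° A.
Step 6 — Complex power: S = V·I* = 6.871 + j8.066 VA.
Step 7 — Real power: P = Re(S) = 6.871 W.
Step 8 — Reactive power: Q = Im(S) = 8.066 VAR.
Step 9 — Apparent power: |S| = 10.6 VA.
Step 10 — Power factor: PF = P/|S| = 0.6485 (lagging).

(a) P = 6.871 W  (b) Q = 8.066 VAR  (c) S = 10.6 VA  (d) PF = 0.6485 (lagging)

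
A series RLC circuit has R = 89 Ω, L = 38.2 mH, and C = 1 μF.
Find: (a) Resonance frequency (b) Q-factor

Step 1 — Resonance condition Im(Z)=0 gives ω₀ = 1/√(LC).
Step 2 — ω₀ = 1/√(0.0382·1e-06) = 5116 rad/s.
Step 3 — f₀ = ω₀/(2π) = 814.3 Hz.
Step 4 — Series Q: Q = ω₀L/R = 5116·0.0382/89 = 2.196.

(a) f₀ = 814.3 Hz  (b) Q = 2.196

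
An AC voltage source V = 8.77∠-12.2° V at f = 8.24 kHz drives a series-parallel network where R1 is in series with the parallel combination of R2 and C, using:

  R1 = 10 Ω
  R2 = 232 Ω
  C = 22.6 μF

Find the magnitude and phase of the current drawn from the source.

Step 1 — Angular frequency: ω = 2π·f = 2π·8240 = 5.177e+04 rad/s.
Step 2 — Component impedances:
  R1: Z = R = 10 Ω
  R2: Z = R = 232 Ω
  C: Z = 1/(jωC) = -j/(ω·C) = 0 - j0.8546 Ω
Step 3 — Parallel branch: R2 || C = 1/(1/R2 + 1/C) = 0.003148 - j0.8546 Ω.
Step 4 — Series with R1: Z_total = R1 + (R2 || C) = 10 - j0.8546 Ω = 10.04∠-4.9° Ω.
Step 5 — Source phasor: V = 8.77∠-12.2° V = 8.572 - j1.853 V.
Step 6 — Ohm's law: I = V / Z_total = (8.572 - j1.853) / (10 - j0.8546) = 0.8664 - j0.1112 A.
Step 7 — Convert to polar: |I| = 0.8735 A, ∠I = -7.3°.

I = 0.8735∠-7.3° A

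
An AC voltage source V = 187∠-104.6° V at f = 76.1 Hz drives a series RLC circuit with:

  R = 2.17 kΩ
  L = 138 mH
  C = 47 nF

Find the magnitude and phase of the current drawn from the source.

Step 1 — Angular frequency: ω = 2π·f = 2π·76.1 = 478.2 rad/s.
Step 2 — Component impedances:
  R: Z = R = 2170 Ω
  L: Z = jωL = j·478.2·0.138 = 0 + j65.98 Ω
  C: Z = 1/(jωC) = -j/(ω·C) = 0 - j4.45e+04 Ω
Step 3 — Series combination: Z_total = R + L + C = 2170 - j4.443e+04 Ω = 4.448e+04∠-87.2° Ω.
Step 4 — Source phasor: V = 187∠-104.6° V = -47.14 - j181 V.
Step 5 — Ohm's law: I = V / Z_total = (-47.14 - j181) / (2170 - j4.443e+04) = 0.004011 - j0.001257 A.
Step 6 — Convert to polar: |I| = 0.004204 A, ∠I = -17.4°.

I = 0.004204∠-17.4° A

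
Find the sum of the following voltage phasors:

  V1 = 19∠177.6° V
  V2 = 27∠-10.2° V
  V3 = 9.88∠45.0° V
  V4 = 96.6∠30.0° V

Step 1 — Convert each phasor to rectangular form:
  V1 = 19·(cos(177.6°) + j·sin(177.6°)) = -18.98 + j0.7956 V
  V2 = 27·(cos(-10.2°) + j·sin(-10.2°)) = 26.57 - j4.781 V
  V3 = 9.88·(cos(45.0°) + j·sin(45.0°)) = 6.986 + j6.986 V
  V4 = 96.6·(cos(30.0°) + j·sin(30.0°)) = 83.66 + j48.3 V
Step 2 — Sum components: V_total = 98.23 + j51.3 V.
Step 3 — Convert to polar: |V_total| = 110.8 V, ∠V_total = 27.6°.

V_total = 110.8∠27.6° V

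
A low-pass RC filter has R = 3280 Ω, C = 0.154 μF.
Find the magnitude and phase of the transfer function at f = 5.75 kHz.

Step 1 — Angular frequency: ω = 2π·5750 = 3.613e+04 rad/s.
Step 2 — Transfer function: H(jω) = 1/(1 + jωRC).
Step 3 — Denominator: 1 + jωRC = 1 + j·3.613e+04·3280·1.54e-07 = 1 + j18.25.
Step 4 — H = 0.002994 - j0.05463.
Step 5 — Magnitude: |H| = 0.05472 (-25.2 dB); phase: φ = -86.9°.

|H| = 0.05472 (-25.2 dB), φ = -86.9°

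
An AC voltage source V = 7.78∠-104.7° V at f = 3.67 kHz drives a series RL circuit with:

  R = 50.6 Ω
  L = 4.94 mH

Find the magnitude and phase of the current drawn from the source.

Step 1 — Angular frequency: ω = 2π·f = 2π·3670 = 2.306e+04 rad/s.
Step 2 — Component impedances:
  R: Z = R = 50.6 Ω
  L: Z = jωL = j·2.306e+04·0.00494 = 0 + j113.9 Ω
Step 3 — Series combination: Z_total = R + L = 50.6 + j113.9 Ω = 124.6∠66.0° Ω.
Step 4 — Source phasor: V = 7.78∠-104.7° V = -1.974 - j7.525 V.
Step 5 — Ohm's law: I = V / Z_total = (-1.974 - j7.525) / (50.6 + j113.9) = -0.06161 - j0.01003 A.
Step 6 — Convert to polar: |I| = 0.06242 A, ∠I = -170.7°.

I = 0.06242∠-170.7° A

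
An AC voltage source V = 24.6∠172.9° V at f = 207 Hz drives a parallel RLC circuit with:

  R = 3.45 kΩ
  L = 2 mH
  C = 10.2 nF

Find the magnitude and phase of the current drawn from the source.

Step 1 — Angular frequency: ω = 2π·f = 2π·207 = 1301 rad/s.
Step 2 — Component impedances:
  R: Z = R = 3450 Ω
  L: Z = jωL = j·1301·0.002 = 0 + j2.601 Ω
  C: Z = 1/(jωC) = -j/(ω·C) = 0 - j7.538e+04 Ω
Step 3 — Parallel combination: 1/Z_total = 1/R + 1/L + 1/C; Z_total = 0.001961 + j2.601 Ω = 2.601∠90.0° Ω.
Step 4 — Source phasor: V = 24.6∠172.9° V = -24.41 + j3.041 V.
Step 5 — Ohm's law: I = V / Z_total = (-24.41 + j3.041) / (0.001961 + j2.601) = 1.162 + j9.385 A.
Step 6 — Convert to polar: |I| = 9.457 A, ∠I = 82.9°.

I = 9.457∠82.9° A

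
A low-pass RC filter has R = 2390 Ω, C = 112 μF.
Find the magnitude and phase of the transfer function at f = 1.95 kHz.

Step 1 — Angular frequency: ω = 2π·1950 = 1.225e+04 rad/s.
Step 2 — Transfer function: H(jω) = 1/(1 + jωRC).
Step 3 — Denominator: 1 + jωRC = 1 + j·1.225e+04·2390·0.000112 = 1 + j3280.
Step 4 — H = 9.297e-08 - j0.0003049.
Step 5 — Magnitude: |H| = 0.0003049 (-70.3 dB); phase: φ = -90.0°.

|H| = 0.0003049 (-70.3 dB), φ = -90.0°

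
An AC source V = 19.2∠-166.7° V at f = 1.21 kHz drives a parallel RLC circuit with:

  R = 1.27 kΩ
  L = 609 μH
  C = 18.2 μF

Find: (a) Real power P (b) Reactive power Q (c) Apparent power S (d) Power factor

Step 1 — Angular frequency: ω = 2π·f = 2π·1210 = 7603 rad/s.
Step 2 — Component impedances:
  R: Z = R = 1270 Ω
  L: Z = jωL = j·7603·0.000609 = 0 + j4.63 Ω
  C: Z = 1/(jωC) = -j/(ω·C) = 0 - j7.227 Ω
Step 3 — Parallel combination: 1/Z_total = 1/R + 1/L + 1/C; Z_total = 0.1307 + j12.88 Ω = 12.88∠89.4° Ω.
Step 4 — Source phasor: V = 19.2∠-166.7° V = -18.69 - j4.417 V.
Step 5 — Current: I = V / Z = -0.3575 + j1.447 A = 1.49∠103.9° A.
Step 6 — Complex power: S = V·I* = 0.2903 + j28.61 VA.
Step 7 — Real power: P = Re(S) = 0.2903 W.
Step 8 — Reactive power: Q = Im(S) = 28.61 VAR.
Step 9 — Apparent power: |S| = 28.61 VA.
Step 10 — Power factor: PF = P/|S| = 0.01014 (lagging).

(a) P = 0.2903 W  (b) Q = 28.61 VAR  (c) S = 28.61 VA  (d) PF = 0.01014 (lagging)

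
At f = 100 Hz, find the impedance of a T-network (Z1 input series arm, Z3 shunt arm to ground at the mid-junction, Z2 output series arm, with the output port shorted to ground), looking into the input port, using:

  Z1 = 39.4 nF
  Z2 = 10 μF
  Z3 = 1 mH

Step 1 — Angular frequency: ω = 2π·f = 2π·100 = 628.3 rad/s.
Step 2 — Component impedances:
  Z1: Z = 1/(jωC) = -j/(ω·C) = 0 - j4.039e+04 Ω
  Z2: Z = 1/(jωC) = -j/(ω·C) = 0 - j159.2 Ω
  Z3: Z = jωL = j·628.3·0.001 = 0 + j0.6283 Ω
Step 3 — With the output port shorted to ground, the output series arm Z2 runs from the junction to ground; the shunt arm Z3 also runs from the junction to ground. They appear in parallel: Z3 || Z2 = 0 + j0.6308 Ω.
Step 4 — Series with input arm Z1: Z_in = Z1 + (Z3 || Z2) = 0 - j4.039e+04 Ω = 4.039e+04∠-90.0° Ω.

Z = 0 - j4.039e+04 Ω = 4.039e+04∠-90.0° Ω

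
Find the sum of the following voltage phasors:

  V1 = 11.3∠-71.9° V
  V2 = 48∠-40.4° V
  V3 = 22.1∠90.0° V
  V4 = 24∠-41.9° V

Step 1 — Convert each phasor to rectangular form:
  V1 = 11.3·(cos(-71.9°) + j·sin(-71.9°)) = 3.511 - j10.74 V
  V2 = 48·(cos(-40.4°) + j·sin(-40.4°)) = 36.55 - j31.11 V
  V3 = 22.1·(cos(90.0°) + j·sin(90.0°)) = 0 + j22.1 V
  V4 = 24·(cos(-41.9°) + j·sin(-41.9°)) = 17.86 - j16.03 V
Step 2 — Sum components: V_total = 57.93 - j35.78 V.
Step 3 — Convert to polar: |V_total| = 68.09 V, ∠V_total = -31.7°.

V_total = 68.09∠-31.7° V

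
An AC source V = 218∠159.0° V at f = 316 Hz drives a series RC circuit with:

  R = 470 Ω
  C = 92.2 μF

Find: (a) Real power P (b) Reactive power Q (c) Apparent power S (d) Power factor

Step 1 — Angular frequency: ω = 2π·f = 2π·316 = 1985 rad/s.
Step 2 — Component impedances:
  R: Z = R = 470 Ω
  C: Z = 1/(jωC) = -j/(ω·C) = 0 - j5.463 Ω
Step 3 — Series combination: Z_total = R + C = 470 - j5.463 Ω = 470∠-0.7° Ω.
Step 4 — Source phasor: V = 218∠159.0° V = -203.5 + j78.12 V.
Step 5 — Current: I = V / Z = -0.4349 + j0.1612 A = 0.4638∠159.7° A.
Step 6 — Complex power: S = V·I* = 101.1 - j1.175 VA.
Step 7 — Real power: P = Re(S) = 101.1 W.
Step 8 — Reactive power: Q = Im(S) = -1.175 VAR.
Step 9 — Apparent power: |S| = 101.1 VA.
Step 10 — Power factor: PF = P/|S| = 0.9999 (leading).

(a) P = 101.1 W  (b) Q = -1.175 VAR  (c) S = 101.1 VA  (d) PF = 0.9999 (leading)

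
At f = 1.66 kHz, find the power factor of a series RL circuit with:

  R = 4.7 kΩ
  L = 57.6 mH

Step 1 — Angular frequency: ω = 2π·f = 2π·1660 = 1.043e+04 rad/s.
Step 2 — Component impedances:
  R: Z = R = 4700 Ω
  L: Z = jωL = j·1.043e+04·0.0576 = 0 + j600.8 Ω
Step 3 — Series combination: Z_total = R + L = 4700 + j600.8 Ω = 4738∠7.3° Ω.
Step 4 — Power factor: PF = cos(φ) = Re(Z)/|Z| = 4700/4738.2 = 0.9919.
Step 5 — Type: Im(Z) = 600.8 ⇒ lagging (phase φ = 7.3°).

PF = 0.9919 (lagging, φ = 7.3°)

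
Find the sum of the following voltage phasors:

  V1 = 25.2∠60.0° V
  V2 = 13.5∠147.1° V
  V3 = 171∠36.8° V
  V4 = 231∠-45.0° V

Step 1 — Convert each phasor to rectangular form:
  V1 = 25.2·(cos(60.0°) + j·sin(60.0°)) = 12.6 + j21.82 V
  V2 = 13.5·(cos(147.1°) + j·sin(147.1°)) = -11.33 + j7.333 V
  V3 = 171·(cos(36.8°) + j·sin(36.8°)) = 136.9 + j102.4 V
  V4 = 231·(cos(-45.0°) + j·sin(-45.0°)) = 163.3 - j163.3 V
Step 2 — Sum components: V_total = 301.5 - j31.75 V.
Step 3 — Convert to polar: |V_total| = 303.2 V, ∠V_total = -6.0°.

V_total = 303.2∠-6.0° V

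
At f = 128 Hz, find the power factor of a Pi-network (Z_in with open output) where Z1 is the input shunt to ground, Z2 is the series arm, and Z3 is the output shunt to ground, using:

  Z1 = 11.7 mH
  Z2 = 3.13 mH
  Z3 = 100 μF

Step 1 — Angular frequency: ω = 2π·f = 2π·128 = 804.2 rad/s.
Step 2 — Component impedances:
  Z1: Z = jωL = j·804.2·0.0117 = 0 + j9.41 Ω
  Z2: Z = jωL = j·804.2·0.00313 = 0 + j2.517 Ω
  Z3: Z = 1/(jωC) = -j/(ω·C) = 0 - j12.43 Ω
Step 3 — With open output, the series arm Z2 and the output shunt Z3 appear in series to ground: Z2 + Z3 = 0 - j9.917 Ω.
Step 4 — Parallel with input shunt Z1: Z_in = Z1 || (Z2 + Z3) = 0 + j184.1 Ω = 184.1∠90.0° Ω.
Step 5 — Power factor: PF = cos(φ) = Re(Z)/|Z| = -0/184.1 = -0.
Step 6 — Type: Im(Z) = 184.1 ⇒ lagging (phase φ = 90.0°).

PF = -0 (lagging, φ = 90.0°)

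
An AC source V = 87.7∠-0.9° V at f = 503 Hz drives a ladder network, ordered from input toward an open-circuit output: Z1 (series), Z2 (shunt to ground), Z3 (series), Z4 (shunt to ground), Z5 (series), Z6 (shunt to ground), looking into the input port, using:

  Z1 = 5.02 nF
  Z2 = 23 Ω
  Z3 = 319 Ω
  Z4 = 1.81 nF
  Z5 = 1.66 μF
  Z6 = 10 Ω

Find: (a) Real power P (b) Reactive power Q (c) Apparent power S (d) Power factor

Step 1 — Angular frequency: ω = 2π·f = 2π·503 = 3160 rad/s.
Step 2 — Component impedances:
  Z1: Z = 1/(jωC) = -j/(ω·C) = 0 - j6.303e+04 Ω
  Z2: Z = R = 23 Ω
  Z3: Z = R = 319 Ω
  Z4: Z = 1/(jωC) = -j/(ω·C) = 0 - j1.748e+05 Ω
  Z5: Z = 1/(jωC) = -j/(ω·C) = 0 - j190.6 Ω
  Z6: Z = R = 10 Ω
Step 3 — Ladder network (open output): work backward from the far end, alternating series and parallel combinations. Z_in = 21.84 - j6.303e+04 Ω = 6.303e+04∠-90.0° Ω.
Step 4 — Source phasor: V = 87.7∠-0.9° V = 87.69 - j1.378 V.
Step 5 — Current: I = V / Z = 2.234e-05 + j0.001391 A = 0.001391∠89.1° A.
Step 6 — Complex power: S = V·I* = 4.228e-05 - j0.122 VA.
Step 7 — Real power: P = Re(S) = 4.228e-05 W.
Step 8 — Reactive power: Q = Im(S) = -0.122 VAR.
Step 9 — Apparent power: |S| = 0.122 VA.
Step 10 — Power factor: PF = P/|S| = 0.0003465 (leading).

(a) P = 4.228e-05 W  (b) Q = -0.122 VAR  (c) S = 0.122 VA  (d) PF = 0.0003465 (leading)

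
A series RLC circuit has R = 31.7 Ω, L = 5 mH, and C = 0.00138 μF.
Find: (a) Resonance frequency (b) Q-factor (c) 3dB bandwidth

Step 1 — Resonance: ω₀ = 1/√(LC) = 1/√(0.005·1.38e-09) = 3.807e+05 rad/s.
Step 2 — f₀ = ω₀/(2π) = 6.059e+04 Hz.
Step 3 — Series Q: Q = ω₀L/R = 3.807e+05·0.005/31.7 = 60.05.
Step 4 — Bandwidth: Δω = ω₀/Q = 6340 rad/s; BW = Δω/(2π) = 1009 Hz.

(a) f₀ = 6.059e+04 Hz  (b) Q = 60.05  (c) BW = 1009 Hz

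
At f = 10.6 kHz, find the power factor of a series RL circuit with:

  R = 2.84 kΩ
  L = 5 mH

Step 1 — Angular frequency: ω = 2π·f = 2π·1.06e+04 = 6.66e+04 rad/s.
Step 2 — Component impedances:
  R: Z = R = 2840 Ω
  L: Z = jωL = j·6.66e+04·0.005 = 0 + j333 Ω
Step 3 — Series combination: Z_total = R + L = 2840 + j333 Ω = 2859∠6.7° Ω.
Step 4 — Power factor: PF = cos(φ) = Re(Z)/|Z| = 2840/2859.5 = 0.9932.
Step 5 — Type: Im(Z) = 333 ⇒ lagging (phase φ = 6.7°).

PF = 0.9932 (lagging, φ = 6.7°)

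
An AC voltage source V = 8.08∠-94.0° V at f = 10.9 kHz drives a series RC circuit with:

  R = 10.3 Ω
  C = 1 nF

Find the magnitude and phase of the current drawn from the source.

Step 1 — Angular frequency: ω = 2π·f = 2π·1.09e+04 = 6.849e+04 rad/s.
Step 2 — Component impedances:
  R: Z = R = 10.3 Ω
  C: Z = 1/(jωC) = -j/(ω·C) = 0 - j1.46e+04 Ω
Step 3 — Series combination: Z_total = R + C = 10.3 - j1.46e+04 Ω = 1.46e+04∠-90.0° Ω.
Step 4 — Source phasor: V = 8.08∠-94.0° V = -0.5636 - j8.06 V.
Step 5 — Ohm's law: I = V / Z_total = (-0.5636 - j8.06) / (10.3 - j1.46e+04) = 0.000552 - j3.899e-05 A.
Step 6 — Convert to polar: |I| = 0.0005534 A, ∠I = -4.0°.

I = 0.0005534∠-4.0° A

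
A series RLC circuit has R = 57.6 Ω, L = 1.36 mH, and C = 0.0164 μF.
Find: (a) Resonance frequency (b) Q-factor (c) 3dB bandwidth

Step 1 — Resonance condition Im(Z)=0 gives ω₀ = 1/√(LC).
Step 2 — ω₀ = 1/√(0.00136·1.64e-08) = 2.117e+05 rad/s.
Step 3 — f₀ = ω₀/(2π) = 3.37e+04 Hz.
Step 4 — Series Q: Q = ω₀L/R = 2.117e+05·0.00136/57.6 = 4.999.
Step 5 — 3dB bandwidth: Δω = ω₀/Q = 4.235e+04 rad/s; BW = Δω/(2π) = 6741 Hz.

(a) f₀ = 3.37e+04 Hz  (b) Q = 4.999  (c) BW = 6741 Hz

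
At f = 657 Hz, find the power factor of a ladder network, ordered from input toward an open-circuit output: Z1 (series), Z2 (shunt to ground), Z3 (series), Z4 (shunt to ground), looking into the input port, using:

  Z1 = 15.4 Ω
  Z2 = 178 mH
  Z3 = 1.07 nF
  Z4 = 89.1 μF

Step 1 — Angular frequency: ω = 2π·f = 2π·657 = 4128 rad/s.
Step 2 — Component impedances:
  Z1: Z = R = 15.4 Ω
  Z2: Z = jωL = j·4128·0.178 = 0 + j734.8 Ω
  Z3: Z = 1/(jωC) = -j/(ω·C) = 0 - j2.264e+05 Ω
  Z4: Z = 1/(jωC) = -j/(ω·C) = 0 - j2.719 Ω
Step 3 — Ladder network (open output): work backward from the far end, alternating series and parallel combinations. Z_in = 15.4 + j737.2 Ω = 737.3∠88.8° Ω.
Step 4 — Power factor: PF = cos(φ) = Re(Z)/|Z| = 15.4/737.3 = 0.02089.
Step 5 — Type: Im(Z) = 737.2 ⇒ lagging (phase φ = 88.8°).

PF = 0.02089 (lagging, φ = 88.8°)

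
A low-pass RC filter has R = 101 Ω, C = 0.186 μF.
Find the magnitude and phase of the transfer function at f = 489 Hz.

Step 1 — Angular frequency: ω = 2π·489 = 3072 rad/s.
Step 2 — Transfer function: H(jω) = 1/(1 + jωRC).
Step 3 — Denominator: 1 + jωRC = 1 + j·3072·101·1.86e-07 = 1 + j0.05772.
Step 4 — H = 0.9967 - j0.05753.
Step 5 — Magnitude: |H| = 0.9983 (-0.0 dB); phase: φ = -3.3°.

|H| = 0.9983 (-0.0 dB), φ = -3.3°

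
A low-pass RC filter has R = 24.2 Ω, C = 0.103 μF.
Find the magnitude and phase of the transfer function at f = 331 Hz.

Step 1 — Angular frequency: ω = 2π·331 = 2080 rad/s.
Step 2 — Transfer function: H(jω) = 1/(1 + jωRC).
Step 3 — Denominator: 1 + jωRC = 1 + j·2080·24.2·1.03e-07 = 1 + j0.005184.
Step 4 — H = 1 - j0.005184.
Step 5 — Magnitude: |H| = 1 (-0.0 dB); phase: φ = -0.3°.

|H| = 1 (-0.0 dB), φ = -0.3°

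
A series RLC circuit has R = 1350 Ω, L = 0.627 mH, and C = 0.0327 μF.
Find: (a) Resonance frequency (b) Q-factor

Step 1 — Resonance condition Im(Z)=0 gives ω₀ = 1/√(LC).
Step 2 — ω₀ = 1/√(0.000627·3.27e-08) = 2.208e+05 rad/s.
Step 3 — f₀ = ω₀/(2π) = 3.515e+04 Hz.
Step 4 — Series Q: Q = ω₀L/R = 2.208e+05·0.000627/1350 = 0.1026.

(a) f₀ = 3.515e+04 Hz  (b) Q = 0.1026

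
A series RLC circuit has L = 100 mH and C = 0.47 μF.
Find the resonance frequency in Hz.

Step 1 — Resonance condition Im(Z)=0 gives ω₀ = 1/√(LC).
Step 2 — ω₀ = 1/√(0.1·4.7e-07) = 4613 rad/s.
Step 3 — f₀ = ω₀/(2π) = 734.1 Hz.

f₀ = 734.1 Hz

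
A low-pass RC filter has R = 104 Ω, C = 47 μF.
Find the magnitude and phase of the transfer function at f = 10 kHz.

Step 1 — Angular frequency: ω = 2π·1e+04 = 6.283e+04 rad/s.
Step 2 — Transfer function: H(jω) = 1/(1 + jωRC).
Step 3 — Denominator: 1 + jωRC = 1 + j·6.283e+04·104·4.7e-05 = 1 + j307.1.
Step 4 — H = 1.06e-05 - j0.003256.
Step 5 — Magnitude: |H| = 0.003256 (-49.7 dB); phase: φ = -89.8°.

|H| = 0.003256 (-49.7 dB), φ = -89.8°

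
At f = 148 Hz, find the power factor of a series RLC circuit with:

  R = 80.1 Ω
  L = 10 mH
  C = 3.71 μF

Step 1 — Angular frequency: ω = 2π·f = 2π·148 = 929.9 rad/s.
Step 2 — Component impedances:
  R: Z = R = 80.1 Ω
  L: Z = jωL = j·929.9·0.01 = 0 + j9.299 Ω
  C: Z = 1/(jωC) = -j/(ω·C) = 0 - j289.9 Ω
Step 3 — Series combination: Z_total = R + L + C = 80.1 - j280.6 Ω = 291.8∠-74.1° Ω.
Step 4 — Power factor: PF = cos(φ) = Re(Z)/|Z| = 80.1/291.8 = 0.2745.
Step 5 — Type: Im(Z) = -280.6 ⇒ leading (phase φ = -74.1°).

PF = 0.2745 (leading, φ = -74.1°)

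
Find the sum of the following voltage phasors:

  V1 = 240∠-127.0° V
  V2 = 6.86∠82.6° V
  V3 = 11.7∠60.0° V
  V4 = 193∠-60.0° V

Step 1 — Convert each phasor to rectangular form:
  V1 = 240·(cos(-127.0°) + j·sin(-127.0°)) = -144.4 - j191.7 V
  V2 = 6.86·(cos(82.6°) + j·sin(82.6°)) = 0.8835 + j6.803 V
  V3 = 11.7·(cos(60.0°) + j·sin(60.0°)) = 5.85 + j10.13 V
  V4 = 193·(cos(-60.0°) + j·sin(-60.0°)) = 96.5 - j167.1 V
Step 2 — Sum components: V_total = -41.2 - j341.9 V.
Step 3 — Convert to polar: |V_total| = 344.4 V, ∠V_total = -96.9°.

V_total = 344.4∠-96.9° V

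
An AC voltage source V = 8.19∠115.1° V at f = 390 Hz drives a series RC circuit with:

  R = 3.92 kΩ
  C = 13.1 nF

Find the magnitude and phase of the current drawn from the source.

Step 1 — Angular frequency: ω = 2π·f = 2π·390 = 2450 rad/s.
Step 2 — Component impedances:
  R: Z = R = 3920 Ω
  C: Z = 1/(jωC) = -j/(ω·C) = 0 - j3.115e+04 Ω
Step 3 — Series combination: Z_total = R + C = 3920 - j3.115e+04 Ω = 3.14e+04∠-82.8° Ω.
Step 4 — Source phasor: V = 8.19∠115.1° V = -3.474 + j7.417 V.
Step 5 — Ohm's law: I = V / Z_total = (-3.474 + j7.417) / (3920 - j3.115e+04) = -0.0002482 - j8.029e-05 A.
Step 6 — Convert to polar: |I| = 0.0002608 A, ∠I = -162.1°.

I = 0.0002608∠-162.1° A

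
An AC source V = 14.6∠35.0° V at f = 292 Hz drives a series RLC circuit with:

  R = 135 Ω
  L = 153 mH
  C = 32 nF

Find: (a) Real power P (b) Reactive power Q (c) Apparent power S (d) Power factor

Step 1 — Angular frequency: ω = 2π·f = 2π·292 = 1835 rad/s.
Step 2 — Component impedances:
  R: Z = R = 135 Ω
  L: Z = jωL = j·1835·0.153 = 0 + j280.7 Ω
  C: Z = 1/(jωC) = -j/(ω·C) = 0 - j1.703e+04 Ω
Step 3 — Series combination: Z_total = R + L + C = 135 - j1.675e+04 Ω = 1.675e+04∠-89.5° Ω.
Step 4 — Source phasor: V = 14.6∠35.0° V = 11.96 + j8.374 V.
Step 5 — Current: I = V / Z = -0.0004941 + j0.0007179 A = 0.0008715∠124.5° A.
Step 6 — Complex power: S = V·I* = 0.0001025 - j0.01272 VA.
Step 7 — Real power: P = Re(S) = 0.0001025 W.
Step 8 — Reactive power: Q = Im(S) = -0.01272 VAR.
Step 9 — Apparent power: |S| = 0.01272 VA.
Step 10 — Power factor: PF = P/|S| = 0.008058 (leading).

(a) P = 0.0001025 W  (b) Q = -0.01272 VAR  (c) S = 0.01272 VA  (d) PF = 0.008058 (leading)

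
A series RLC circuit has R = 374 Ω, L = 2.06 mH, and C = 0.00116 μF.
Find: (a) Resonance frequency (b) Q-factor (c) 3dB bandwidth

Step 1 — Resonance: ω₀ = 1/√(LC) = 1/√(0.00206·1.16e-09) = 6.469e+05 rad/s.
Step 2 — f₀ = ω₀/(2π) = 1.03e+05 Hz.
Step 3 — Series Q: Q = ω₀L/R = 6.469e+05·0.00206/374 = 3.563.
Step 4 — Bandwidth: Δω = ω₀/Q = 1.816e+05 rad/s; BW = Δω/(2π) = 2.89e+04 Hz.

(a) f₀ = 1.03e+05 Hz  (b) Q = 3.563  (c) BW = 2.89e+04 Hz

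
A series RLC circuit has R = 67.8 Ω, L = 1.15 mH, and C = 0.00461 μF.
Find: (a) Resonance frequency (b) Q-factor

Step 1 — Resonance condition Im(Z)=0 gives ω₀ = 1/√(LC).
Step 2 — ω₀ = 1/√(0.00115·4.61e-09) = 4.343e+05 rad/s.
Step 3 — f₀ = ω₀/(2π) = 6.912e+04 Hz.
Step 4 — Series Q: Q = ω₀L/R = 4.343e+05·0.00115/67.8 = 7.367.

(a) f₀ = 6.912e+04 Hz  (b) Q = 7.367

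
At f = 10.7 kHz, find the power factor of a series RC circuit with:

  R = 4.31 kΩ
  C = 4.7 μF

Step 1 — Angular frequency: ω = 2π·f = 2π·1.07e+04 = 6.723e+04 rad/s.
Step 2 — Component impedances:
  R: Z = R = 4310 Ω
  C: Z = 1/(jωC) = -j/(ω·C) = 0 - j3.165 Ω
Step 3 — Series combination: Z_total = R + C = 4310 - j3.165 Ω = 4310∠-0.0° Ω.
Step 4 — Power factor: PF = cos(φ) = Re(Z)/|Z| = 4310/4310 = 1.
Step 5 — Type: Im(Z) = -3.165 ⇒ leading (phase φ = -0.0°).

PF = 1 (leading, φ = -0.0°)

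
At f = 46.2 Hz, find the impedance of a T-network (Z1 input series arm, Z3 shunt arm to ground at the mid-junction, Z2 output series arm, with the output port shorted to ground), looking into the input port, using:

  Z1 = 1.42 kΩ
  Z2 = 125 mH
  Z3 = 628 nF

Step 1 — Angular frequency: ω = 2π·f = 2π·46.2 = 290.3 rad/s.
Step 2 — Component impedances:
  Z1: Z = R = 1420 Ω
  Z2: Z = jωL = j·290.3·0.125 = 0 + j36.29 Ω
  Z3: Z = 1/(jωC) = -j/(ω·C) = 0 - j5486 Ω
Step 3 — With the output port shorted to ground, the output series arm Z2 runs from the junction to ground; the shunt arm Z3 also runs from the junction to ground. They appear in parallel: Z3 || Z2 = 0 + j36.53 Ω.
Step 4 — Series with input arm Z1: Z_in = Z1 + (Z3 || Z2) = 1420 + j36.53 Ω = 1420∠1.5° Ω.

Z = 1420 + j36.53 Ω = 1420∠1.5° Ω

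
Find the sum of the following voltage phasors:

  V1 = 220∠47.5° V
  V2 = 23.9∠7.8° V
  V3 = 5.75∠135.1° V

Step 1 — Convert each phasor to rectangular form:
  V1 = 220·(cos(47.5°) + j·sin(47.5°)) = 148.6 + j162.2 V
  V2 = 23.9·(cos(7.8°) + j·sin(7.8°)) = 23.68 + j3.244 V
  V3 = 5.75·(cos(135.1°) + j·sin(135.1°)) = -4.073 + j4.059 V
Step 2 — Sum components: V_total = 168.2 + j169.5 V.
Step 3 — Convert to polar: |V_total| = 238.8 V, ∠V_total = 45.2°.

V_total = 238.8∠45.2° V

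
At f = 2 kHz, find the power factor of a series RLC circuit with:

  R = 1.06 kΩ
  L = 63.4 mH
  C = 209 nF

Step 1 — Angular frequency: ω = 2π·f = 2π·2000 = 1.257e+04 rad/s.
Step 2 — Component impedances:
  R: Z = R = 1060 Ω
  L: Z = jωL = j·1.257e+04·0.0634 = 0 + j796.7 Ω
  C: Z = 1/(jωC) = -j/(ω·C) = 0 - j380.8 Ω
Step 3 — Series combination: Z_total = R + L + C = 1060 + j416 Ω = 1139∠21.4° Ω.
Step 4 — Power factor: PF = cos(φ) = Re(Z)/|Z| = 1060/1138.7 = 0.9309.
Step 5 — Type: Im(Z) = 416 ⇒ lagging (phase φ = 21.4°).

PF = 0.9309 (lagging, φ = 21.4°)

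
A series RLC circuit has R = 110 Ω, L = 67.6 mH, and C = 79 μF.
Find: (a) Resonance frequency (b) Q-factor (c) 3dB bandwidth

Step 1 — Resonance: ω₀ = 1/√(LC) = 1/√(0.0676·7.9e-05) = 432.7 rad/s.
Step 2 — f₀ = ω₀/(2π) = 68.87 Hz.
Step 3 — Series Q: Q = ω₀L/R = 432.7·0.0676/110 = 0.2659.
Step 4 — Bandwidth: Δω = ω₀/Q = 1627 rad/s; BW = Δω/(2π) = 259 Hz.

(a) f₀ = 68.87 Hz  (b) Q = 0.2659  (c) BW = 259 Hz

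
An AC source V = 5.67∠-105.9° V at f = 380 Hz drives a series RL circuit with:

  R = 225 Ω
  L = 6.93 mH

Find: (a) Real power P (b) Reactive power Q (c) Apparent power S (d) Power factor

Step 1 — Angular frequency: ω = 2π·f = 2π·380 = 2388 rad/s.
Step 2 — Component impedances:
  R: Z = R = 225 Ω
  L: Z = jωL = j·2388·0.00693 = 0 + j16.55 Ω
Step 3 — Series combination: Z_total = R + L = 225 + j16.55 Ω = 225.6∠4.2° Ω.
Step 4 — Source phasor: V = 5.67∠-105.9° V = -1.553 - j5.453 V.
Step 5 — Current: I = V / Z = -0.008639 - j0.0236 A = 0.02513∠-110.1° A.
Step 6 — Complex power: S = V·I* = 0.1421 + j0.01045 VA.
Step 7 — Real power: P = Re(S) = 0.1421 W.
Step 8 — Reactive power: Q = Im(S) = 0.01045 VAR.
Step 9 — Apparent power: |S| = 0.1425 VA.
Step 10 — Power factor: PF = P/|S| = 0.9973 (lagging).

(a) P = 0.1421 W  (b) Q = 0.01045 VAR  (c) S = 0.1425 VA  (d) PF = 0.9973 (lagging)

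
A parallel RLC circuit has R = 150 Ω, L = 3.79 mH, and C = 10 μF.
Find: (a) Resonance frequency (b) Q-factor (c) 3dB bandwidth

Step 1 — Resonance: ω₀ = 1/√(LC) = 1/√(0.00379·1e-05) = 5137 rad/s.
Step 2 — f₀ = ω₀/(2π) = 817.5 Hz.
Step 3 — Parallel Q: Q = R/(ω₀L) = 150/(5137·0.00379) = 7.705.
Step 4 — Bandwidth: Δω = ω₀/Q = 666.7 rad/s; BW = Δω/(2π) = 106.1 Hz.

(a) f₀ = 817.5 Hz  (b) Q = 7.705  (c) BW = 106.1 Hz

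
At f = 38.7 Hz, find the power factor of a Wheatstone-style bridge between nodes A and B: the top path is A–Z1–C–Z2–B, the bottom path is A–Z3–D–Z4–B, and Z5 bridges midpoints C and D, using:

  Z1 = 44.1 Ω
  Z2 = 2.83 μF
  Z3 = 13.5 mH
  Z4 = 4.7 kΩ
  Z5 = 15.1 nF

Step 1 — Angular frequency: ω = 2π·f = 2π·38.7 = 243.2 rad/s.
Step 2 — Component impedances:
  Z1: Z = R = 44.1 Ω
  Z2: Z = 1/(jωC) = -j/(ω·C) = 0 - j1453 Ω
  Z3: Z = jωL = j·243.2·0.0135 = 0 + j3.283 Ω
  Z4: Z = R = 4700 Ω
  Z5: Z = 1/(jωC) = -j/(ω·C) = 0 - j2.724e+05 Ω
Step 3 — Bridge requires nodal analysis (the Z5 bridge couples midpoints C and D, so the two paths cannot be reduced to a simple series/parallel combination). Setting node B to ground and injecting 1 A at node A, the 3-node admittance system at A, C, D solves to V_A = Z_AB = 443.3 - j1304 Ω = 1377∠-71.2° Ω.
Step 4 — Power factor: PF = cos(φ) = Re(Z)/|Z| = 443.29/1377.5 = 0.3218.
Step 5 — Type: Im(Z) = -1304 ⇒ leading (phase φ = -71.2°).

PF = 0.3218 (leading, φ = -71.2°)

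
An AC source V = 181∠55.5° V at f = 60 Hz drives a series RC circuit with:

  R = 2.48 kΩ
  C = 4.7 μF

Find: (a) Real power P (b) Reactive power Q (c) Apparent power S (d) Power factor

Step 1 — Angular frequency: ω = 2π·f = 2π·60 = 377 rad/s.
Step 2 — Component impedances:
  R: Z = R = 2480 Ω
  C: Z = 1/(jωC) = -j/(ω·C) = 0 - j564.4 Ω
Step 3 — Series combination: Z_total = R + C = 2480 - j564.4 Ω = 2543∠-12.8° Ω.
Step 4 — Source phasor: V = 181∠55.5° V = 102.5 + j149.2 V.
Step 5 — Current: I = V / Z = 0.02629 + j0.06613 A = 0.07116∠68.3° A.
Step 6 — Complex power: S = V·I* = 12.56 - j2.858 VA.
Step 7 — Real power: P = Re(S) = 12.56 W.
Step 8 — Reactive power: Q = Im(S) = -2.858 VAR.
Step 9 — Apparent power: |S| = 12.88 VA.
Step 10 — Power factor: PF = P/|S| = 0.9751 (leading).

(a) P = 12.56 W  (b) Q = -2.858 VAR  (c) S = 12.88 VA  (d) PF = 0.9751 (leading)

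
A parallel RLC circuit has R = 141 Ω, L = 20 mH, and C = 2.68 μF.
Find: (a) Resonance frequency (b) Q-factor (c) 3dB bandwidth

Step 1 — Resonance: ω₀ = 1/√(LC) = 1/√(0.02·2.68e-06) = 4319 rad/s.
Step 2 — f₀ = ω₀/(2π) = 687.4 Hz.
Step 3 — Parallel Q: Q = R/(ω₀L) = 141/(4319·0.02) = 1.632.
Step 4 — Bandwidth: Δω = ω₀/Q = 2646 rad/s; BW = Δω/(2π) = 421.2 Hz.

(a) f₀ = 687.4 Hz  (b) Q = 1.632  (c) BW = 421.2 Hz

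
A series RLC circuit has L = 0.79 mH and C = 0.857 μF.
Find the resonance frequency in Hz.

Step 1 — Resonance condition Im(Z)=0 gives ω₀ = 1/√(LC).
Step 2 — ω₀ = 1/√(0.00079·8.57e-07) = 3.843e+04 rad/s.
Step 3 — f₀ = ω₀/(2π) = 6117 Hz.

f₀ = 6117 Hz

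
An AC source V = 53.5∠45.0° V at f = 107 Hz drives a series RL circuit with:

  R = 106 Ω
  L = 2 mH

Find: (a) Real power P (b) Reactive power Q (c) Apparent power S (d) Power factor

Step 1 — Angular frequency: ω = 2π·f = 2π·107 = 672.3 rad/s.
Step 2 — Component impedances:
  R: Z = R = 106 Ω
  L: Z = jωL = j·672.3·0.002 = 0 + j1.345 Ω
Step 3 — Series combination: Z_total = R + L = 106 + j1.345 Ω = 106∠0.7° Ω.
Step 4 — Source phasor: V = 53.5∠45.0° V = 37.83 + j37.83 V.
Step 5 — Current: I = V / Z = 0.3614 + j0.3523 A = 0.5047∠44.3° A.
Step 6 — Complex power: S = V·I* = 27 + j0.3425 VA.
Step 7 — Real power: P = Re(S) = 27 W.
Step 8 — Reactive power: Q = Im(S) = 0.3425 VAR.
Step 9 — Apparent power: |S| = 27 VA.
Step 10 — Power factor: PF = P/|S| = 0.9999 (lagging).

(a) P = 27 W  (b) Q = 0.3425 VAR  (c) S = 27 VA  (d) PF = 0.9999 (lagging)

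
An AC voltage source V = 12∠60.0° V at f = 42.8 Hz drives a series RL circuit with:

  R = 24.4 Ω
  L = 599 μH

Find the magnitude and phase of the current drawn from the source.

Step 1 — Angular frequency: ω = 2π·f = 2π·42.8 = 268.9 rad/s.
Step 2 — Component impedances:
  R: Z = R = 24.4 Ω
  L: Z = jωL = j·268.9·0.000599 = 0 + j0.1611 Ω
Step 3 — Series combination: Z_total = R + L = 24.4 + j0.1611 Ω = 24.4∠0.4° Ω.
Step 4 — Source phasor: V = 12∠60.0° V = 6 + j10.39 V.
Step 5 — Ohm's law: I = V / Z_total = (6 + j10.39) / (24.4 + j0.1611) = 0.2487 + j0.4243 A.
Step 6 — Convert to polar: |I| = 0.4918 A, ∠I = 59.6°.

I = 0.4918∠59.6° A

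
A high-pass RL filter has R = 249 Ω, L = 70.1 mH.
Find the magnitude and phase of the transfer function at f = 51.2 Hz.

Step 1 — Angular frequency: ω = 2π·51.2 = 321.7 rad/s.
Step 2 — Transfer function: H(jω) = jωL/(R + jωL).
Step 3 — Numerator jωL = j·22.55; denominator R + jωL = 249 + j22.55.
Step 4 — H = 0.008136 + j0.08983.
Step 5 — Magnitude: |H| = 0.0902 (-20.9 dB); phase: φ = 84.8°.

|H| = 0.0902 (-20.9 dB), φ = 84.8°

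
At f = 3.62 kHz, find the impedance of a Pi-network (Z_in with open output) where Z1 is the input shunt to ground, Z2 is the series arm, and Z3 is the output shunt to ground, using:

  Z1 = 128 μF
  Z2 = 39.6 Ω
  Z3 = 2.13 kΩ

Step 1 — Angular frequency: ω = 2π·f = 2π·3620 = 2.275e+04 rad/s.
Step 2 — Component impedances:
  Z1: Z = 1/(jωC) = -j/(ω·C) = 0 - j0.3435 Ω
  Z2: Z = R = 39.6 Ω
  Z3: Z = R = 2130 Ω
Step 3 — With open output, the series arm Z2 and the output shunt Z3 appear in series to ground: Z2 + Z3 = 2170 Ω.
Step 4 — Parallel with input shunt Z1: Z_in = Z1 || (Z2 + Z3) = 5.438e-05 - j0.3435 Ω = 0.3435∠-90.0° Ω.

Z = 5.438e-05 - j0.3435 Ω = 0.3435∠-90.0° Ω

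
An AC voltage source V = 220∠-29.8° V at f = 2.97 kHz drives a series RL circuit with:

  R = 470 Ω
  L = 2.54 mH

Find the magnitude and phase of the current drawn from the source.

Step 1 — Angular frequency: ω = 2π·f = 2π·2970 = 1.866e+04 rad/s.
Step 2 — Component impedances:
  R: Z = R = 470 Ω
  L: Z = jωL = j·1.866e+04·0.00254 = 0 + j47.4 Ω
Step 3 — Series combination: Z_total = R + L = 470 + j47.4 Ω = 472.4∠5.8° Ω.
Step 4 — Source phasor: V = 220∠-29.8° V = 190.9 - j109.3 V.
Step 5 — Ohm's law: I = V / Z_total = (190.9 - j109.3) / (470 + j47.4) = 0.3789 - j0.2708 A.
Step 6 — Convert to polar: |I| = 0.4657 A, ∠I = -35.6°.

I = 0.4657∠-35.6° A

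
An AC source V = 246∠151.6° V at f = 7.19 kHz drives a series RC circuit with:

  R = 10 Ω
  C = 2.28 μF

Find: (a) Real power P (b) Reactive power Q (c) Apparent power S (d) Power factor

Step 1 — Angular frequency: ω = 2π·f = 2π·7190 = 4.518e+04 rad/s.
Step 2 — Component impedances:
  R: Z = R = 10 Ω
  C: Z = 1/(jωC) = -j/(ω·C) = 0 - j9.709 Ω
Step 3 — Series combination: Z_total = R + C = 10 - j9.709 Ω = 13.94∠-44.2° Ω.
Step 4 — Source phasor: V = 246∠151.6° V = -216.4 + j117 V.
Step 5 — Current: I = V / Z = -16.99 - j4.792 A = 17.65∠-164.2° A.
Step 6 — Complex power: S = V·I* = 3115 - j3024 VA.
Step 7 — Real power: P = Re(S) = 3115 W.
Step 8 — Reactive power: Q = Im(S) = -3024 VAR.
Step 9 — Apparent power: |S| = 4342 VA.
Step 10 — Power factor: PF = P/|S| = 0.7175 (leading).

(a) P = 3115 W  (b) Q = -3024 VAR  (c) S = 4342 VA  (d) PF = 0.7175 (leading)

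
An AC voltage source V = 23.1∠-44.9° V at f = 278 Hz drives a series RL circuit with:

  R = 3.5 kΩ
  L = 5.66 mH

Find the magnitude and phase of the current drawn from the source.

Step 1 — Angular frequency: ω = 2π·f = 2π·278 = 1747 rad/s.
Step 2 — Component impedances:
  R: Z = R = 3500 Ω
  L: Z = jωL = j·1747·0.00566 = 0 + j9.886 Ω
Step 3 — Series combination: Z_total = R + L = 3500 + j9.886 Ω = 3500∠0.2° Ω.
Step 4 — Source phasor: V = 23.1∠-44.9° V = 16.36 - j16.31 V.
Step 5 — Ohm's law: I = V / Z_total = (16.36 - j16.31) / (3500 + j9.886) = 0.004662 - j0.004672 A.
Step 6 — Convert to polar: |I| = 0.0066 A, ∠I = -45.1°.

I = 0.0066∠-45.1° A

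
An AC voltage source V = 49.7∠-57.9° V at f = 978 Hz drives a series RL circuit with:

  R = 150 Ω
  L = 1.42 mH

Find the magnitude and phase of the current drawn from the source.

Step 1 — Angular frequency: ω = 2π·f = 2π·978 = 6145 rad/s.
Step 2 — Component impedances:
  R: Z = R = 150 Ω
  L: Z = jωL = j·6145·0.00142 = 0 + j8.726 Ω
Step 3 — Series combination: Z_total = R + L = 150 + j8.726 Ω = 150.3∠3.3° Ω.
Step 4 — Source phasor: V = 49.7∠-57.9° V = 26.41 - j42.1 V.
Step 5 — Ohm's law: I = V / Z_total = (26.41 - j42.1) / (150 + j8.726) = 0.1592 - j0.2899 A.
Step 6 — Convert to polar: |I| = 0.3308 A, ∠I = -61.2°.

I = 0.3308∠-61.2° A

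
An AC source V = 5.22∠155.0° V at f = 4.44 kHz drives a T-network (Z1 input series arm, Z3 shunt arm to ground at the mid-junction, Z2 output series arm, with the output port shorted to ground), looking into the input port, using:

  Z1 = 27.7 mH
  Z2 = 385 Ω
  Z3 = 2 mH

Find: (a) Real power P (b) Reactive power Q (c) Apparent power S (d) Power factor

Step 1 — Angular frequency: ω = 2π·f = 2π·4440 = 2.79e+04 rad/s.
Step 2 — Component impedances:
  Z1: Z = jωL = j·2.79e+04·0.0277 = 0 + j772.8 Ω
  Z2: Z = R = 385 Ω
  Z3: Z = jωL = j·2.79e+04·0.002 = 0 + j55.79 Ω
Step 3 — With the output port shorted to ground, the output series arm Z2 runs from the junction to ground; the shunt arm Z3 also runs from the junction to ground. They appear in parallel: Z3 || Z2 = 7.92 + j54.65 Ω.
Step 4 — Series with input arm Z1: Z_in = Z1 + (Z3 || Z2) = 7.92 + j827.4 Ω = 827.4∠89.5° Ω.
Step 5 — Source phasor: V = 5.22∠155.0° V = -4.731 + j2.206 V.
Step 6 — Current: I = V / Z = 0.002611 + j0.005743 A = 0.006309∠65.5° A.
Step 7 — Complex power: S = V·I* = 0.0003152 + j0.03293 VA.
Step 8 — Real power: P = Re(S) = 0.0003152 W.
Step 9 — Reactive power: Q = Im(S) = 0.03293 VAR.
Step 10 — Apparent power: |S| = 0.03293 VA.
Step 11 — Power factor: PF = P/|S| = 0.009571 (lagging).

(a) P = 0.0003152 W  (b) Q = 0.03293 VAR  (c) S = 0.03293 VA  (d) PF = 0.009571 (lagging)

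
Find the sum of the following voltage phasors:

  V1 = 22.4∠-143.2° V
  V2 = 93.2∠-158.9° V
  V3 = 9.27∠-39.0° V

Step 1 — Convert each phasor to rectangular form:
  V1 = 22.4·(cos(-143.2°) + j·sin(-143.2°)) = -17.94 - j13.42 V
  V2 = 93.2·(cos(-158.9°) + j·sin(-158.9°)) = -86.95 - j33.55 V
  V3 = 9.27·(cos(-39.0°) + j·sin(-39.0°)) = 7.204 - j5.834 V
Step 2 — Sum components: V_total = -97.68 - j52.8 V.
Step 3 — Convert to polar: |V_total| = 111 V, ∠V_total = -151.6°.

V_total = 111∠-151.6° V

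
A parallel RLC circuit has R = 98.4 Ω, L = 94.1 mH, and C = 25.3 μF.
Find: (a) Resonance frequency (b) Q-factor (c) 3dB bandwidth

Step 1 — Resonance: ω₀ = 1/√(LC) = 1/√(0.0941·2.53e-05) = 648.1 rad/s.
Step 2 — f₀ = ω₀/(2π) = 103.1 Hz.
Step 3 — Parallel Q: Q = R/(ω₀L) = 98.4/(648.1·0.0941) = 1.613.
Step 4 — Bandwidth: Δω = ω₀/Q = 401.7 rad/s; BW = Δω/(2π) = 63.93 Hz.

(a) f₀ = 103.1 Hz  (b) Q = 1.613  (c) BW = 63.93 Hz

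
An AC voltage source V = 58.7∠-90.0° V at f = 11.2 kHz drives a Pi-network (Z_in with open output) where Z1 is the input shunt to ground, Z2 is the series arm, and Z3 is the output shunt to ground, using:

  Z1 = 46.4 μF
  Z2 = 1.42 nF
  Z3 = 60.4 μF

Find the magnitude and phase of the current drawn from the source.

Step 1 — Angular frequency: ω = 2π·f = 2π·1.12e+04 = 7.037e+04 rad/s.
Step 2 — Component impedances:
  Z1: Z = 1/(jωC) = -j/(ω·C) = 0 - j0.3063 Ω
  Z2: Z = 1/(jωC) = -j/(ω·C) = 0 - j1.001e+04 Ω
  Z3: Z = 1/(jωC) = -j/(ω·C) = 0 - j0.2353 Ω
Step 3 — With open output, the series arm Z2 and the output shunt Z3 appear in series to ground: Z2 + Z3 = 0 - j1.001e+04 Ω.
Step 4 — Parallel with input shunt Z1: Z_in = Z1 || (Z2 + Z3) = 0 - j0.3062 Ω = 0.3062∠-90.0° Ω.
Step 5 — Source phasor: V = 58.7∠-90.0° V = 0 - j58.7 V.
Step 6 — Ohm's law: I = V / Z_total = (0 - j58.7) / (0 - j0.3062) = 191.7 A.
Step 7 — Convert to polar: |I| = 191.7 A, ∠I = 0.0°.

I = 191.7∠0.0° A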